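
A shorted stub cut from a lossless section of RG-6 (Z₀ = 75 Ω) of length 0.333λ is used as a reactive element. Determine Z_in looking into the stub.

βl = 2π × 0.333 = 120°
tan(βl) = -1.74
For a shorted stub, Z_in = jZ_0·tan(βl)

Z_in ≈ −j131 Ω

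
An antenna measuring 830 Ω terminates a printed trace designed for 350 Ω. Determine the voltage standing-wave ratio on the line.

VSWR ≈ 2.37

Γ = (830 − 350)/(830 + 350) = 0.407
VSWR = (1 + 0.407)/(1 − 0.407)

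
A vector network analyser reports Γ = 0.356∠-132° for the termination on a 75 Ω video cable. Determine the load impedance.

Z_L = Z_0·(1 + Γ)/(1 − Γ) = 75·(0.762 − j0.265)/(1.24 + j0.265)

Z_L ≈ 40.9 − j24.8 Ω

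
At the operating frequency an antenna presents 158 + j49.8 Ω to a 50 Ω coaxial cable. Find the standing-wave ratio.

VSWR ≈ 3.51

Γ = (Z_L − Z_0)/(Z_L + Z_0) = (108 + j49.8)/(208 + j49.8)
|Γ| = 119/214 = 0.556
VSWR = (1 + |Γ|)/(1 − |Γ|) = 1.56/0.444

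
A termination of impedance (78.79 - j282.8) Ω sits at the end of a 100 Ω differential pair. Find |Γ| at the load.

|Γ| ≈ 0.848

Γ = (Z_L − Z_0)/(Z_L + Z_0) = (-21.21 − j282.8)/(178.8 − j282.8)
|Γ| = 284/335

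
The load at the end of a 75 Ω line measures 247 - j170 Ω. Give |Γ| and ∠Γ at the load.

Γ ≈ 0.664 ∠ -16.8°

Γ = (Z_L − Z_0)/(Z_L + Z_0) = (172 − j170)/(322 − j170)
|Γ| = 242/364 = 0.664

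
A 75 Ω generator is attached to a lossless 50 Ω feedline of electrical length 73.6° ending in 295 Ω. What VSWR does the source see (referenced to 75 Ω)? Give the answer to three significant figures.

tan(βl) = 3.4
Z_in = Z_0·(Z_L + jZ_0·tanβl)/(Z_0 + jZ_L·tanβl) = 9.19 − j14.3 Ω
Γ_s = (Z_in − Z_s)/(Z_in + Z_s) = (-65.8 − j14.3)/(84.2 − j14.3), |Γ_s| = 0.789
VSWR = (1 + |Γ_s|)/(1 − |Γ_s|)

VSWR ≈ 8.46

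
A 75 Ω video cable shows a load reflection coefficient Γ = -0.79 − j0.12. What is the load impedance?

Z_L ≈ 8.42 − j5.59 Ω

Z_L = Z_0·(1 + Γ)/(1 − Γ) = 75·(0.21 − j0.12)/(1.79 + j0.12)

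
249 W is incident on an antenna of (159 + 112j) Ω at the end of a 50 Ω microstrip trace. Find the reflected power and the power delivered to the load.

P_reflected ≈ 108 W; P_delivered ≈ 141 W

|Γ| = |(109 + j112)/(209 + j112)| = 0.659
|Γ|² = 0.434
P_refl = |Γ|²·P_inc = 108 W, P_del = (1 − |Γ|²)·P_inc = 141 W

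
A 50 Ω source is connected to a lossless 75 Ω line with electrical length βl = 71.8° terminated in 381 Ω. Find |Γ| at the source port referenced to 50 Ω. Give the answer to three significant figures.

|Γ| ≈ 0.585

tan(βl) = 3.04
Z_in = Z_0·(Z_L + jZ_0·tanβl)/(Z_0 + jZ_L·tanβl) = 16.3 − j23.6 Ω
Γ_s = (Z_in − Z_s)/(Z_in + Z_s) = (-33.7 − j23.6)/(66.3 − j23.6), |Γ_s| = 0.585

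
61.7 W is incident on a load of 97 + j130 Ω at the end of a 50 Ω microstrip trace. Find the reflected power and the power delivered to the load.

|Γ| = |(47 + j130)/(147 + j130)| = 0.704
|Γ|² = 0.496
P_refl = |Γ|²·P_inc = 30.6 W, P_del = (1 − |Γ|²)·P_inc = 31.1 W

P_reflected ≈ 30.6 W; P_delivered ≈ 31.1 W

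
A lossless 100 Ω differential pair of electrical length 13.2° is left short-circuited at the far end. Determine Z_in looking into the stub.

tan(βl) = 0.235
For a short-circuited stub, Z_in = jZ_0·tan(βl)

Z_in ≈ +j23.5 Ω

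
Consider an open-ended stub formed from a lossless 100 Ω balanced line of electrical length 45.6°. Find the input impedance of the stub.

Z_in ≈ −j97.9 Ω

tan(βl) = 1.02
For an open-ended stub, Z_in = −jZ_0·cot(βl) = −jZ_0/tan(βl)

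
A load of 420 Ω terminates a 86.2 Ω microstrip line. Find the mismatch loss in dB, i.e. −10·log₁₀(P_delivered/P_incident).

mismatch loss ≈ 2.48 dB

Γ = (420 − 86.2)/(420 + 86.2) = 0.659
|Γ|² = 0.435, so P_del/P_inc = 1 − |Γ|² = 0.565
ML = −10·log₁₀(1 − |Γ|²)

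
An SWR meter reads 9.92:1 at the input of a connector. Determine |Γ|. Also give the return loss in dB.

|Γ| ≈ 0.817; return loss ≈ 1.76 dB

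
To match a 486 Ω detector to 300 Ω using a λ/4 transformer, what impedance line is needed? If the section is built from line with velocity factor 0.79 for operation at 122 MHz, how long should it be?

Z_qwt ≈ 382 Ω; length ≈ 48.6 cm

Z_qwt = √(Z_0·R_L) = √(300 × 486) = √145800
λ = 0.79·c/f = 1.94 m, so l = λ/4 = 0.486 m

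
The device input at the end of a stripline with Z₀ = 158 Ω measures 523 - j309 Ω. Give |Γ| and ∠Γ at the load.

Γ = (Z_L − Z_0)/(Z_L + Z_0) = (365 − j309)/(681 − j309)
|Γ| = 478/748 = 0.639

Γ ≈ 0.639 ∠ -15.8°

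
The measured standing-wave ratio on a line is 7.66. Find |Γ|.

|Γ| ≈ 0.769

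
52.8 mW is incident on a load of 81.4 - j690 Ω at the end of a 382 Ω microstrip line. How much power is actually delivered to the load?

|Γ| = |(-300.6 − j690)/(463.4 − j690)| = 0.906
|Γ|² = 0.82
P_refl = |Γ|²·P_inc = 43.3 mW, P_del = (1 − |Γ|²)·P_inc = 9.51 mW

P_delivered ≈ 9.51 mW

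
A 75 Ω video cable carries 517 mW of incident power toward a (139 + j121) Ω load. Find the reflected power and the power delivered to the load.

|Γ| = |(64 + j121)/(214 + j121)| = 0.557
|Γ|² = 0.31
P_refl = |Γ|²·P_inc = 160 mW, P_del = (1 − |Γ|²)·P_inc = 357 mW

P_reflected ≈ 160 mW; P_delivered ≈ 357 mW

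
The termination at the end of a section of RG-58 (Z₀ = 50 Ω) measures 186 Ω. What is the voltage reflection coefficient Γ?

Γ = 0.576

Γ = (Z_L − Z_0)/(Z_L + Z_0) = (186 − 50)/(186 + 50) = 136/236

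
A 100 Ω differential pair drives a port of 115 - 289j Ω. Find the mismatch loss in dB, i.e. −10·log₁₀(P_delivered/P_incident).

mismatch loss ≈ 4.5 dB

Γ = (15 − j289)/(215 − j289), |Γ| = 0.803
|Γ|² = 0.645, so P_del/P_inc = 1 − |Γ|² = 0.355
ML = −10·log₁₀(1 − |Γ|²)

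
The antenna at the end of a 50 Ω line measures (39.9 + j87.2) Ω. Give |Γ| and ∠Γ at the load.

Γ = (Z_L − Z_0)/(Z_L + Z_0) = (-10.1 + j87.2)/(89.9 + j87.2)
|Γ| = 87.8/125 = 0.701

Γ ≈ 0.701 ∠ 52.5°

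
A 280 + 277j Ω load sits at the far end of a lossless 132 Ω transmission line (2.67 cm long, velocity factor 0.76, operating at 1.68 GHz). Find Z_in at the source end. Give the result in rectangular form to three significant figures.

Z_in ≈ 41.5 − j80.1 Ω

λ = v/f = 0.76·c / 1.68 GHz = 0.136 m
βl = 2π·l/λ = 2π × 0.197 = 70.8°
tan(βl) = tan(70.8°) = 2.88
Z_in = Z_0·(Z_L + jZ_0·tanβl)/(Z_0 + jZ_L·tanβl)
     = 132·(280 + j657)/(-665 + j805)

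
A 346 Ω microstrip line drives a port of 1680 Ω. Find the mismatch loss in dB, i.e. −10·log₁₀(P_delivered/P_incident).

Γ = (1680 − 346)/(1680 + 346) = 0.658
|Γ|² = 0.434, so P_del/P_inc = 1 − |Γ|² = 0.566
ML = −10·log₁₀(1 − |Γ|²)

mismatch loss ≈ 2.47 dB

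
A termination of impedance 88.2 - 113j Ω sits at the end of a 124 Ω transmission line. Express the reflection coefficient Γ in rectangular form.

Γ = (Z_L − Z_0)/(Z_L + Z_0) = (-35.8 − j113)/(212.2 − j113)

Γ ≈ 0.0895 − j0.485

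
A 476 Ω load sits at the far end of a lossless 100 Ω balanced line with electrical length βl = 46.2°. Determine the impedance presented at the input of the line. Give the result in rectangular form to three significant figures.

Z_in ≈ 38.8 − j88.1 Ω

tan(βl) = tan(46.2°) = 1.04
Z_in = Z_0·(Z_L + jZ_0·tanβl)/(Z_0 + jZ_L·tanβl)
     = 100·(476 + j104)/(100 + j496)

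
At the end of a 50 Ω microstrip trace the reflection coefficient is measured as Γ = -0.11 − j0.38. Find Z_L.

Z_L ≈ 30.6 − j27.6 Ω

Z_L = Z_0·(1 + Γ)/(1 − Γ) = 50·(0.89 − j0.38)/(1.11 + j0.38)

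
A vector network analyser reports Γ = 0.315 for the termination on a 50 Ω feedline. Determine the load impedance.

Z_L = Z_0·(1 + Γ)/(1 − Γ) = 50·(1.31)/(0.685)

Z_L ≈ 96 Ω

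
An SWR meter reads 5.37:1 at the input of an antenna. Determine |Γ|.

|Γ| = (S − 1)/(S + 1) = (5.37 − 1)/(5.37 + 1) = 4.37/6.37

|Γ| ≈ 0.686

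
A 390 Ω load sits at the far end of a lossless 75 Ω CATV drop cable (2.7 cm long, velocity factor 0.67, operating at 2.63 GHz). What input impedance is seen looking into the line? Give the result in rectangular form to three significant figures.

λ = v/f = 0.67·c / 2.63 GHz = 0.0764 m
βl = 2π·l/λ = 2π × 0.353 = 127°
tan(βl) = tan(127°) = -1.32
Z_in = Z_0·(Z_L + jZ_0·tanβl)/(Z_0 + jZ_L·tanβl)
     = 75·(390 − j98.9)/(75 − j514)

Z_in ≈ 22.2 + j53.6 Ω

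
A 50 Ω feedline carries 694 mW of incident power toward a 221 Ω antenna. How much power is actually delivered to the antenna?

P_delivered ≈ 418 mW

Γ = (221 − 50)/(221 + 50) = 0.631
|Γ|² = 0.398
P_refl = |Γ|²·P_inc = 276 mW, P_del = (1 − |Γ|²)·P_inc = 418 mW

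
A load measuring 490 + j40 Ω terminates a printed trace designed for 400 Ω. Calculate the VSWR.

VSWR ≈ 1.25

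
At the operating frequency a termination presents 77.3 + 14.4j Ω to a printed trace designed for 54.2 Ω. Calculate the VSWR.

VSWR ≈ 1.52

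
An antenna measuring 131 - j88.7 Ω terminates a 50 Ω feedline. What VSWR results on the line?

Γ = (Z_L − Z_0)/(Z_L + Z_0) = (81 − j88.7)/(181 − j88.7)
|Γ| = 120/202 = 0.596
VSWR = (1 + |Γ|)/(1 − |Γ|) = 1.6/0.404

VSWR ≈ 3.95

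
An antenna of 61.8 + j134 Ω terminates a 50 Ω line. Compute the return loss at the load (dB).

Γ = (11.8 + j134)/(111.8 + j134), |Γ| = 0.771
RL = −20·log₁₀|Γ| = −20·log₁₀(0.771)

RL ≈ 2.26 dB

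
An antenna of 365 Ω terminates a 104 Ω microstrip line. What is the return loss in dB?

Γ = (365 − 104)/(365 + 104) = 0.557
RL = −20·log₁₀|Γ| = −20·log₁₀(0.557)

RL ≈ 5.09 dB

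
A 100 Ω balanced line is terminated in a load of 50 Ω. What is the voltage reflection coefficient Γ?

Γ = (Z_L − Z_0)/(Z_L + Z_0) = (50 − 100)/(50 + 100) = -50/150

Γ = -0.333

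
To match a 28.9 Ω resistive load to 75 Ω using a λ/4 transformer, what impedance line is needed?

Z_qwt ≈ 46.6 Ω

Z_qwt = √(Z_0·R_L) = √(75 × 28.9) = √2168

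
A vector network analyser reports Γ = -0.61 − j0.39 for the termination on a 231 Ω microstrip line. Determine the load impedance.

Z_L = Z_0·(1 + Γ)/(1 − Γ) = 231·(0.39 − j0.39)/(1.61 + j0.39)

Z_L ≈ 40.1 − j65.7 Ω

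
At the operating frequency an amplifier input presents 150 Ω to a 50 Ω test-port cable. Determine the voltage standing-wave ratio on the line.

Γ = (150 − 50)/(150 + 50) = 0.5
VSWR = (1 + 0.5)/(1 − 0.5)

VSWR ≈ 3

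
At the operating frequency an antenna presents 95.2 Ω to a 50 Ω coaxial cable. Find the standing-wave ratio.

VSWR ≈ 1.9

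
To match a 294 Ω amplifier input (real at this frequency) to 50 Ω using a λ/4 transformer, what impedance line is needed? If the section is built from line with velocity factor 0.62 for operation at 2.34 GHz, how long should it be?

Z_qwt ≈ 121 Ω; length ≈ 1.99 cm

Z_qwt = √(Z_0·R_L) = √(50 × 294) = √14700
λ = 0.62·c/f = 0.0795 m, so l = λ/4 = 0.0199 m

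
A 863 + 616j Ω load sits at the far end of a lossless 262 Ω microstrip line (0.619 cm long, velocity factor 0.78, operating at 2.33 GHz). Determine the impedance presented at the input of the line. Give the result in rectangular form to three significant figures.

λ = v/f = 0.78·c / 2.33 GHz = 0.1 m
βl = 2π·l/λ = 2π × 0.0616 = 22.2°
tan(βl) = tan(22.2°) = 0.408
Z_in = Z_0·(Z_L + jZ_0·tanβl)/(Z_0 + jZ_L·tanβl)
     = 262·(863 + j723)/(10.8 + j352)

Z_in ≈ 557 − j625 Ω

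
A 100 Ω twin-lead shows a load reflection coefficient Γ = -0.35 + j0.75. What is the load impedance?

Z_L ≈ 13.2 + j62.9 Ω

Z_L = Z_0·(1 + Γ)/(1 − Γ) = 100·(0.65 + j0.75)/(1.35 − j0.75)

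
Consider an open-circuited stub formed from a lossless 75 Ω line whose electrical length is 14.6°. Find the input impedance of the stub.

Z_in ≈ −j288 Ω

tan(βl) = 0.26
For an open-circuited stub, Z_in = −jZ_0·cot(βl) = −jZ_0/tan(βl)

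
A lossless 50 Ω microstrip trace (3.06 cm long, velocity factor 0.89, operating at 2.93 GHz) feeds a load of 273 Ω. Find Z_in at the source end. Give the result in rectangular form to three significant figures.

λ = v/f = 0.89·c / 2.93 GHz = 0.0911 m
βl = 2π·l/λ = 2π × 0.336 = 121°
tan(βl) = tan(121°) = -1.67
Z_in = Z_0·(Z_L + jZ_0·tanβl)/(Z_0 + jZ_L·tanβl)
     = 50·(273 − j83.6)/(50 − j456)

Z_in ≈ 12.3 + j28.6 Ω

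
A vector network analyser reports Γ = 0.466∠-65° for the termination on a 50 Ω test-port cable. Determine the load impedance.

Z_L ≈ 47.5 − j51.3 Ω

Z_L = Z_0·(1 + Γ)/(1 − Γ) = 50·(1.2 − j0.422)/(0.803 + j0.422)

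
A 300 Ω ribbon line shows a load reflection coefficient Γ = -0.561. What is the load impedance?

Z_L ≈ 84.4 Ω

Z_L = Z_0·(1 + Γ)/(1 − Γ) = 300·(0.439)/(1.56)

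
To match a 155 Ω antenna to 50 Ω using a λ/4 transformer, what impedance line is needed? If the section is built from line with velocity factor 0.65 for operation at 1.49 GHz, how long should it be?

Z_qwt ≈ 88 Ω; length ≈ 3.27 cm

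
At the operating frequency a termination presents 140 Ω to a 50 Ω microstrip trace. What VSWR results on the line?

VSWR ≈ 2.8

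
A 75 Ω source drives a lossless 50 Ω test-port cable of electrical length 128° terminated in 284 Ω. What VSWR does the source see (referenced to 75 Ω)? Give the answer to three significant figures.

VSWR ≈ 6.75

tan(βl) = -1.28
Z_in = Z_0·(Z_L + jZ_0·tanβl)/(Z_0 + jZ_L·tanβl) = 13.9 + j37.2 Ω
Γ_s = (Z_in − Z_s)/(Z_in + Z_s) = (-61.1 + j37.2)/(88.9 + j37.2), |Γ_s| = 0.742
VSWR = (1 + |Γ_s|)/(1 − |Γ_s|)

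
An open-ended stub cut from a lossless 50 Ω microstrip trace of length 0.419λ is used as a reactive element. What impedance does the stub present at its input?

Z_in ≈ +j89.6 Ω

βl = 2π × 0.419 = 151°
tan(βl) = -0.558
For an open-ended stub, Z_in = −jZ_0·cot(βl) = −jZ_0/tan(βl)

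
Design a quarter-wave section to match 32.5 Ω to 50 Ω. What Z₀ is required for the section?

Z_qwt ≈ 40.3 Ω

Z_qwt = √(Z_0·R_L) = √(50 × 32.5) = √1625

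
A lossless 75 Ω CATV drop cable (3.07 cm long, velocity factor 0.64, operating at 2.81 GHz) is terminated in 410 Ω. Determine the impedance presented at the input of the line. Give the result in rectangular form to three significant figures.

λ = v/f = 0.64·c / 2.81 GHz = 0.0683 m
βl = 2π·l/λ = 2π × 0.449 = 162°
tan(βl) = tan(162°) = -0.33
Z_in = Z_0·(Z_L + jZ_0·tanβl)/(Z_0 + jZ_L·tanβl)
     = 75·(410 − j24.7)/(75 − j135)

Z_in ≈ 107 + j168 Ω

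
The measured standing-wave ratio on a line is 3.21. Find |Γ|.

|Γ| = (S − 1)/(S + 1) = (3.21 − 1)/(3.21 + 1) = 2.21/4.21

|Γ| ≈ 0.525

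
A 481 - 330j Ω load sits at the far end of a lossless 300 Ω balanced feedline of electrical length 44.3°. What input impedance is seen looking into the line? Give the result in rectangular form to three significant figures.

tan(βl) = tan(44.3°) = 0.976
Z_in = Z_0·(Z_L + jZ_0·tanβl)/(Z_0 + jZ_L·tanβl)
     = 300·(481 − j37.2)/(622 + j469)

Z_in ≈ 139 − j123 Ω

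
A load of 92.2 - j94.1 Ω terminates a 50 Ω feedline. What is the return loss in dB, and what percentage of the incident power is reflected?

Γ = (42.2 − j94.1)/(142.2 − j94.1), |Γ| = 0.605
RL = −20·log₁₀(0.605) = 4.37 dB
P_refl/P_inc = |Γ|² = 0.366

RL ≈ 4.37 dB; 36.6% of incident power reflected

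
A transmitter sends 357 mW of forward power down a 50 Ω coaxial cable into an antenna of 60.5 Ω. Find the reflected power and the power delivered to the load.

P_reflected ≈ 3.22 mW; P_delivered ≈ 354 mW

Γ = (60.5 − 50)/(60.5 + 50) = 0.095
|Γ|² = 0.00903
P_refl = |Γ|²·P_inc = 3.22 mW, P_del = (1 − |Γ|²)·P_inc = 354 mW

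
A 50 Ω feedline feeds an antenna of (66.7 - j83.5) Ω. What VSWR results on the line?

Γ = (Z_L − Z_0)/(Z_L + Z_0) = (16.7 − j83.5)/(116.7 − j83.5)
|Γ| = 85.2/143 = 0.593
VSWR = (1 + |Γ|)/(1 − |Γ|) = 1.59/0.407

VSWR ≈ 3.92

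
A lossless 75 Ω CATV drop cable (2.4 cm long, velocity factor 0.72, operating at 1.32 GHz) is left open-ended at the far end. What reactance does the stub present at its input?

λ = v/f = 0.72·c / 1.32 GHz = 0.164 m
βl = 2π·l/λ = 2π × 0.147 = 52.8°
tan(βl) = 1.32
For an open-ended stub, Z_in = −jZ_0·cot(βl) = −jZ_0/tan(βl)

X_in ≈ -56.9 Ω (capacitive)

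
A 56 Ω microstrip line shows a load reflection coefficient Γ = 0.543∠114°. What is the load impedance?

Z_L = Z_0·(1 + Γ)/(1 − Γ) = 56·(0.779 + j0.496)/(1.22 − j0.496)

Z_L ≈ 22.7 + j32 Ω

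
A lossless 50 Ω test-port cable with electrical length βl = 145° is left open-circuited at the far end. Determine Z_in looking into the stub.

tan(βl) = -0.7
For an open-circuited stub, Z_in = −jZ_0·cot(βl) = −jZ_0/tan(βl)

Z_in ≈ +j71.4 Ω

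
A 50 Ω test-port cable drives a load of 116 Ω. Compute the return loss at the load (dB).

Γ = (116 − 50)/(116 + 50) = 0.398
RL = −20·log₁₀|Γ| = −20·log₁₀(0.398)

RL ≈ 8.01 dB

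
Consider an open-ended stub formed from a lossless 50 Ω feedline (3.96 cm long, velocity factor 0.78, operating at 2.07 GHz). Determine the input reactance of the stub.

X_in ≈ 36.5 Ω (inductive)

λ = v/f = 0.78·c / 2.07 GHz = 0.113 m
βl = 2π·l/λ = 2π × 0.35 = 126°
tan(βl) = -1.37
For an open-ended stub, Z_in = −jZ_0·cot(βl) = −jZ_0/tan(βl)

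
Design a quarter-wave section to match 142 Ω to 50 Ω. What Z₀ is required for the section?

Z_qwt = √(Z_0·R_L) = √(50 × 142) = √7100

Z_qwt ≈ 84.3 Ω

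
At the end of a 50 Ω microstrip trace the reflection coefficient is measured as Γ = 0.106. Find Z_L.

Z_L ≈ 61.9 Ω

Z_L = Z_0·(1 + Γ)/(1 − Γ) = 50·(1.11)/(0.894)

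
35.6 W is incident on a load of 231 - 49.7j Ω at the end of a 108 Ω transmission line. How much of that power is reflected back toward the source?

P_reflected ≈ 5.34 W

|Γ| = |(123 − j49.7)/(339 − j49.7)| = 0.387
|Γ|² = 0.15
P_refl = |Γ|²·P_inc = 5.34 W, P_del = (1 − |Γ|²)·P_inc = 30.3 W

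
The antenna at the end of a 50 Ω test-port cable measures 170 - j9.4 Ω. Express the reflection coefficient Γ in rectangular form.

Γ = (Z_L − Z_0)/(Z_L + Z_0) = (120 − j9.4)/(220 − j9.4)

Γ ≈ 0.546 − j0.0194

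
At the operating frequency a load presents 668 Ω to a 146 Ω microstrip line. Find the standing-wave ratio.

Γ = (668 − 146)/(668 + 146) = 0.641
VSWR = (1 + 0.641)/(1 − 0.641)

VSWR ≈ 4.58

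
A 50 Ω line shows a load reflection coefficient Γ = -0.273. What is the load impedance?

Z_L = Z_0·(1 + Γ)/(1 − Γ) = 50·(0.727)/(1.27)

Z_L ≈ 28.6 Ω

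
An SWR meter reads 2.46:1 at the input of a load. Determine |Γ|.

|Γ| ≈ 0.422

|Γ| = (S − 1)/(S + 1) = (2.46 − 1)/(2.46 + 1) = 1.46/3.46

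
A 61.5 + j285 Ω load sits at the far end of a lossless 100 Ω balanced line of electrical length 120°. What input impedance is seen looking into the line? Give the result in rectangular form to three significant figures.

tan(βl) = tan(120°) = -1.73
Z_in = Z_0·(Z_L + jZ_0·tanβl)/(Z_0 + jZ_L·tanβl)
     = 100·(61.5 + j112)/(594 − j107)

Z_in ≈ 6.76 + j20 Ω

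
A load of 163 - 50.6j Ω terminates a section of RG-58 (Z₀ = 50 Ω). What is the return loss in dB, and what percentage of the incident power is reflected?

RL ≈ 4.95 dB; 32% of incident power reflected

Γ = (113 − j50.6)/(213 − j50.6), |Γ| = 0.566
RL = −20·log₁₀(0.566) = 4.95 dB
P_refl/P_inc = |Γ|² = 0.32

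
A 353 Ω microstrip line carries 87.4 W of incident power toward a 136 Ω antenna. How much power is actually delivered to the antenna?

Γ = (136 − 353)/(136 + 353) = -0.444
|Γ|² = 0.197
P_refl = |Γ|²·P_inc = 17.2 W, P_del = (1 − |Γ|²)·P_inc = 70.2 W

P_delivered ≈ 70.2 W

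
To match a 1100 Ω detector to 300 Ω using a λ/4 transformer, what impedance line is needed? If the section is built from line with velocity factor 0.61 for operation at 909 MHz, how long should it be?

Z_qwt = √(Z_0·R_L) = √(300 × 1100) = √330000
λ = 0.61·c/f = 0.201 m, so l = λ/4 = 0.0503 m

Z_qwt ≈ 574 Ω; length ≈ 5.03 cm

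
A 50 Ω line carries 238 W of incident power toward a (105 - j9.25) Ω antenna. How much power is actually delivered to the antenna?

P_delivered ≈ 207 W

|Γ| = |(55 − j9.25)/(155 − j9.25)| = 0.359
|Γ|² = 0.129
P_refl = |Γ|²·P_inc = 30.7 W, P_del = (1 − |Γ|²)·P_inc = 207 W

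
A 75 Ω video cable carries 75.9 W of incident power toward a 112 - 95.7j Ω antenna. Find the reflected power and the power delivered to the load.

P_reflected ≈ 18.1 W; P_delivered ≈ 57.8 W

|Γ| = |(37 − j95.7)/(187 − j95.7)| = 0.488
|Γ|² = 0.239
P_refl = |Γ|²·P_inc = 18.1 W, P_del = (1 − |Γ|²)·P_inc = 57.8 W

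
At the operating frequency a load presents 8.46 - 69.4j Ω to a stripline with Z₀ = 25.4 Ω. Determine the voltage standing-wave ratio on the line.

Γ = (Z_L − Z_0)/(Z_L + Z_0) = (-16.94 − j69.4)/(33.86 − j69.4)
|Γ| = 71.4/77.2 = 0.925
VSWR = (1 + |Γ|)/(1 − |Γ|) = 1.93/0.0749

VSWR ≈ 25.7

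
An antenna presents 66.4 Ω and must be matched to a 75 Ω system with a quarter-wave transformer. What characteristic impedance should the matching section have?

Z_qwt = √(Z_0·R_L) = √(75 × 66.4) = √4980

Z_qwt ≈ 70.6 Ω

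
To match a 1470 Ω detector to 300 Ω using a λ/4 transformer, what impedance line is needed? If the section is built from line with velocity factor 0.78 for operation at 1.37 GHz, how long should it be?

Z_qwt ≈ 664 Ω; length ≈ 4.27 cm

Z_qwt = √(Z_0·R_L) = √(300 × 1470) = √441000
λ = 0.78·c/f = 0.171 m, so l = λ/4 = 0.0427 m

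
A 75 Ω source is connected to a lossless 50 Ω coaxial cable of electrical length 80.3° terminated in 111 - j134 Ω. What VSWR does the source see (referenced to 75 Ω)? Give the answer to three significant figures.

tan(βl) = 5.85
Z_in = Z_0·(Z_L + jZ_0·tanβl)/(Z_0 + jZ_L·tanβl) = 8.75 + j2.69 Ω
Γ_s = (Z_in − Z_s)/(Z_in + Z_s) = (-66.2 + j2.69)/(83.8 + j2.69), |Γ_s| = 0.791
VSWR = (1 + |Γ_s|)/(1 − |Γ_s|)

VSWR ≈ 8.58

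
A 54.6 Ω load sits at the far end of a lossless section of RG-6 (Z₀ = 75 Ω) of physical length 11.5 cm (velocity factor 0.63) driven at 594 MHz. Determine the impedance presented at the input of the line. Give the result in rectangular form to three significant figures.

λ = v/f = 0.63·c / 594 MHz = 0.318 m
βl = 2π·l/λ = 2π × 0.361 = 130°
tan(βl) = tan(130°) = -1.19
Z_in = Z_0·(Z_L + jZ_0·tanβl)/(Z_0 + jZ_L·tanβl)
     = 75·(54.6 − j89)/(75 − j64.8)

Z_in ≈ 75.3 − j24 Ω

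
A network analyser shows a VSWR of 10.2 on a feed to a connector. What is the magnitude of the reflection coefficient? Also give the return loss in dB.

|Γ| ≈ 0.821; return loss ≈ 1.71 dB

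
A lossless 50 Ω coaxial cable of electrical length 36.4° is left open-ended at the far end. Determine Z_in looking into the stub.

Z_in ≈ −j67.8 Ω

tan(βl) = 0.737
For an open-ended stub, Z_in = −jZ_0·cot(βl) = −jZ_0/tan(βl)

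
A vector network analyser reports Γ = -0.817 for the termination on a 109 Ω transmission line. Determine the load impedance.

Z_L = Z_0·(1 + Γ)/(1 − Γ) = 109·(0.183)/(1.82)

Z_L ≈ 11 Ω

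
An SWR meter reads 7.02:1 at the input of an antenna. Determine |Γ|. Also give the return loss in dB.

|Γ| ≈ 0.751; return loss ≈ 2.49 dB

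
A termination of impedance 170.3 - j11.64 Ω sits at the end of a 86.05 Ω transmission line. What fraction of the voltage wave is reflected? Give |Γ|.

Γ = (Z_L − Z_0)/(Z_L + Z_0) = (84.25 − j11.64)/(256.4 − j11.64)
|Γ| = 85.1/257

|Γ| ≈ 0.331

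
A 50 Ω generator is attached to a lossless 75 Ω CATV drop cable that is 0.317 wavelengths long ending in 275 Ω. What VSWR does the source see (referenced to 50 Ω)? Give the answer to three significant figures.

βl = 2π × 0.317 = 114°
tan(βl) = -2.23
Z_in = Z_0·(Z_L + jZ_0·tanβl)/(Z_0 + jZ_L·tanβl) = 24.2 + j30.6 Ω
Γ_s = (Z_in − Z_s)/(Z_in + Z_s) = (-25.8 + j30.6)/(74.2 + j30.6), |Γ_s| = 0.499
VSWR = (1 + |Γ_s|)/(1 − |Γ_s|)

VSWR ≈ 2.99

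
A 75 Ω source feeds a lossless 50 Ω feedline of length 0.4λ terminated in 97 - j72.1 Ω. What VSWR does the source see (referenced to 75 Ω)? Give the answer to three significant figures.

VSWR ≈ 2.51

βl = 2π × 0.4 = 144°
tan(βl) = -0.727
Z_in = Z_0·(Z_L + jZ_0·tanβl)/(Z_0 + jZ_L·tanβl) = 74.5 + j71.3 Ω
Γ_s = (Z_in − Z_s)/(Z_in + Z_s) = (-0.487 + j71.3)/(150 + j71.3), |Γ_s| = 0.431
VSWR = (1 + |Γ_s|)/(1 − |Γ_s|)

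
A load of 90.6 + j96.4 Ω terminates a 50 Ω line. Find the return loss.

Γ = (40.6 + j96.4)/(140.6 + j96.4), |Γ| = 0.614
RL = −20·log₁₀|Γ| = −20·log₁₀(0.614)

RL ≈ 4.24 dB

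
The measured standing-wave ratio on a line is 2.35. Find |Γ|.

|Γ| = (S − 1)/(S + 1) = (2.35 − 1)/(2.35 + 1) = 1.35/3.35

|Γ| ≈ 0.403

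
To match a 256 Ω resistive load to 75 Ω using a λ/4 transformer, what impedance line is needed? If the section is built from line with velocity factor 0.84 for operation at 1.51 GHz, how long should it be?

Z_qwt = √(Z_0·R_L) = √(75 × 256) = √19200
λ = 0.84·c/f = 0.167 m, so l = λ/4 = 0.0417 m

Z_qwt ≈ 139 Ω; length ≈ 4.17 cm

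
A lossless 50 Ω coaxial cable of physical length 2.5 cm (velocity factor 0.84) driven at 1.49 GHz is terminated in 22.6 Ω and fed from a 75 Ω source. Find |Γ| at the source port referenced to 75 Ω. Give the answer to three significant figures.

λ = v/f = 0.84·c / 1.49 GHz = 0.169 m
βl = 2π·l/λ = 2π × 0.148 = 53.2°
tan(βl) = 1.34
Z_in = Z_0·(Z_L + jZ_0·tanβl)/(Z_0 + jZ_L·tanβl) = 46.2 + j39 Ω
Γ_s = (Z_in − Z_s)/(Z_in + Z_s) = (-28.8 + j39)/(121 + j39), |Γ_s| = 0.381

|Γ| ≈ 0.381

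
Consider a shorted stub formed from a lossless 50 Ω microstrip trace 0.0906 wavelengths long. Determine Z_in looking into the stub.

Z_in ≈ +j32 Ω

βl = 2π × 0.0906 = 32.6°
tan(βl) = 0.64
For a shorted stub, Z_in = jZ_0·tan(βl)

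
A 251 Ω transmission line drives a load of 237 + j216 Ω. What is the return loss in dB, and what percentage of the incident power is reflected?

RL ≈ 7.84 dB; 16.5% of incident power reflected

Γ = (-14 + j216)/(488 + j216), |Γ| = 0.406
RL = −20·log₁₀(0.406) = 7.84 dB
P_refl/P_inc = |Γ|² = 0.165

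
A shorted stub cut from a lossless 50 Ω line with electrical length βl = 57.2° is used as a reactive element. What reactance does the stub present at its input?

X_in ≈ 77.6 Ω (inductive)

tan(βl) = 1.55
For a shorted stub, Z_in = jZ_0·tan(βl)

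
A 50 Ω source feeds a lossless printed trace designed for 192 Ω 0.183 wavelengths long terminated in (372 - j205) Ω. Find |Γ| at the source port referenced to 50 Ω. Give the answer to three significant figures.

βl = 2π × 0.183 = 65.9°
tan(βl) = 2.23
Z_in = Z_0·(Z_L + jZ_0·tanβl)/(Z_0 + jZ_L·tanβl) = 73.8 − j28.2 Ω
Γ_s = (Z_in − Z_s)/(Z_in + Z_s) = (23.8 − j28.2)/(124 − j28.2), |Γ_s| = 0.291

|Γ| ≈ 0.291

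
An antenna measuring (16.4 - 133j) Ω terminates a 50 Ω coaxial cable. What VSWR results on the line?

Γ = (Z_L − Z_0)/(Z_L + Z_0) = (-33.6 − j133)/(66.4 − j133)
|Γ| = 137/149 = 0.923
VSWR = (1 + |Γ|)/(1 − |Γ|) = 1.92/0.0772

VSWR ≈ 24.9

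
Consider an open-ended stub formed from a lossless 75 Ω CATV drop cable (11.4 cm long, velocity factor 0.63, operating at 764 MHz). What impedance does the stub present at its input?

λ = v/f = 0.63·c / 764 MHz = 0.247 m
βl = 2π·l/λ = 2π × 0.461 = 166°
tan(βl) = -0.251
For an open-ended stub, Z_in = −jZ_0·cot(βl) = −jZ_0/tan(βl)

Z_in ≈ +j299 Ω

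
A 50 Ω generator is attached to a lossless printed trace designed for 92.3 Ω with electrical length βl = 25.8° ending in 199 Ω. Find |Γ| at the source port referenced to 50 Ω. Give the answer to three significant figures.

tan(βl) = 0.483
Z_in = Z_0·(Z_L + jZ_0·tanβl)/(Z_0 + jZ_L·tanβl) = 118 − j78 Ω
Γ_s = (Z_in − Z_s)/(Z_in + Z_s) = (67.7 − j78)/(168 − j78), |Γ_s| = 0.558

|Γ| ≈ 0.558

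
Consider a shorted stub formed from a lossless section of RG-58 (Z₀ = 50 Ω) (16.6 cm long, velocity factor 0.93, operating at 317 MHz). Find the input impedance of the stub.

λ = v/f = 0.93·c / 317 MHz = 0.88 m
βl = 2π·l/λ = 2π × 0.189 = 67.9°
tan(βl) = 2.46
For a shorted stub, Z_in = jZ_0·tan(βl)

Z_in ≈ +j123 Ω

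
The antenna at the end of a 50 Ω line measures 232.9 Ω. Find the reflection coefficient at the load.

Γ = 0.647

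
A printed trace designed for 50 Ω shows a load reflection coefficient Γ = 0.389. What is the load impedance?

Z_L = Z_0·(1 + Γ)/(1 − Γ) = 50·(1.39)/(0.611)

Z_L ≈ 114 Ω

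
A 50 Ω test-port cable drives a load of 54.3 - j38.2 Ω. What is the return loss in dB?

RL ≈ 9.22 dB

Γ = (4.3 − j38.2)/(104.3 − j38.2), |Γ| = 0.346
RL = −20·log₁₀|Γ| = −20·log₁₀(0.346)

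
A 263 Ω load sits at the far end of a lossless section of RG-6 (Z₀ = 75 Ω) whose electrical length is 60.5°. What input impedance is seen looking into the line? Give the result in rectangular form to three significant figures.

Z_in ≈ 27.5 − j38 Ω

tan(βl) = tan(60.5°) = 1.77
Z_in = Z_0·(Z_L + jZ_0·tanβl)/(Z_0 + jZ_L·tanβl)
     = 75·(263 + j133)/(75 + j465)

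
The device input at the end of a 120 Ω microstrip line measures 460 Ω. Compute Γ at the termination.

Γ = 0.586

Γ = (Z_L − Z_0)/(Z_L + Z_0) = (460 − 120)/(460 + 120) = 340/580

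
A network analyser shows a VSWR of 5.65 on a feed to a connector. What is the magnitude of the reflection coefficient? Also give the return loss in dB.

|Γ| = (S − 1)/(S + 1) = (5.65 − 1)/(5.65 + 1) = 4.65/6.65
RL = −20·log₁₀|Γ| = −20·log₁₀(0.699)

|Γ| ≈ 0.699; return loss ≈ 3.11 dB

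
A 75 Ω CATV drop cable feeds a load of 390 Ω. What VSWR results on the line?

VSWR ≈ 5.2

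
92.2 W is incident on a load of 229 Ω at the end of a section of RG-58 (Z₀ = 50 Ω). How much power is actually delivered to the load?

P_delivered ≈ 54.2 W

Γ = (229 − 50)/(229 + 50) = 0.642
|Γ|² = 0.412
P_refl = |Γ|²·P_inc = 38 W, P_del = (1 − |Γ|²)·P_inc = 54.2 W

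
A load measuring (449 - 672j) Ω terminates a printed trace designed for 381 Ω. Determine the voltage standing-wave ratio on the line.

VSWR ≈ 4.44

Γ = (Z_L − Z_0)/(Z_L + Z_0) = (68 − j672)/(830 − j672)
|Γ| = 675/1070 = 0.632
VSWR = (1 + |Γ|)/(1 − |Γ|) = 1.63/0.368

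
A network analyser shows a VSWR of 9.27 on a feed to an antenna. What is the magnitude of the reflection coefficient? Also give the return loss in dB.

|Γ| ≈ 0.805; return loss ≈ 1.88 dB

|Γ| = (S − 1)/(S + 1) = (9.27 − 1)/(9.27 + 1) = 8.27/10.3
RL = −20·log₁₀|Γ| = −20·log₁₀(0.805)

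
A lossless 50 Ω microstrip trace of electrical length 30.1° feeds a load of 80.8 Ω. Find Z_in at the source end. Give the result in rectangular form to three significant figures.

tan(βl) = tan(30.1°) = 0.58
Z_in = Z_0·(Z_L + jZ_0·tanβl)/(Z_0 + jZ_L·tanβl)
     = 50·(80.8 + j29)/(50 + j46.8)

Z_in ≈ 57.5 − j24.9 Ω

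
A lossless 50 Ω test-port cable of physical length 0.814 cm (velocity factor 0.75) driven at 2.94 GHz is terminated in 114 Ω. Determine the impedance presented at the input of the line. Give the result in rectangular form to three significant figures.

Z_in ≈ 43.6 − j39.1 Ω

λ = v/f = 0.75·c / 2.94 GHz = 0.0765 m
βl = 2π·l/λ = 2π × 0.106 = 38.3°
tan(βl) = tan(38.3°) = 0.789
Z_in = Z_0·(Z_L + jZ_0·tanβl)/(Z_0 + jZ_L·tanβl)
     = 50·(114 + j39.5)/(50 + j90)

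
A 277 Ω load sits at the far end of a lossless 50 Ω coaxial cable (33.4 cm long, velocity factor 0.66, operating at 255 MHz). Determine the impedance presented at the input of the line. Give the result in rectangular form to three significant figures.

λ = v/f = 0.66·c / 255 MHz = 0.776 m
βl = 2π·l/λ = 2π × 0.43 = 155°
tan(βl) = tan(155°) = -0.469
Z_in = Z_0·(Z_L + jZ_0·tanβl)/(Z_0 + jZ_L·tanβl)
     = 50·(277 − j23.5)/(50 − j130)

Z_in ≈ 43.5 + j89.8 Ω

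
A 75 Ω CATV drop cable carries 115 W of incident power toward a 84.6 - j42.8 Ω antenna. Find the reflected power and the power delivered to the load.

|Γ| = |(9.6 − j42.8)/(159.6 − j42.8)| = 0.265
|Γ|² = 0.0705
P_refl = |Γ|²·P_inc = 8.1 W, P_del = (1 − |Γ|²)·P_inc = 107 W

P_reflected ≈ 8.1 W; P_delivered ≈ 107 W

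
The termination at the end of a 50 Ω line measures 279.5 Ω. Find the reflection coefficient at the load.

Γ = (Z_L − Z_0)/(Z_L + Z_0) = (279.5 − 50)/(279.5 + 50) = 229.5/329.5

Γ = 0.697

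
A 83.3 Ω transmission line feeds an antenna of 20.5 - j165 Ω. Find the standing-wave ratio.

VSWR ≈ 20.2

Γ = (Z_L − Z_0)/(Z_L + Z_0) = (-62.8 − j165)/(103.8 − j165)
|Γ| = 177/195 = 0.906
VSWR = (1 + |Γ|)/(1 − |Γ|) = 1.91/0.0943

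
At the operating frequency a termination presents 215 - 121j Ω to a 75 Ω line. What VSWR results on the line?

Γ = (Z_L − Z_0)/(Z_L + Z_0) = (140 − j121)/(290 − j121)
|Γ| = 185/314 = 0.589
VSWR = (1 + |Γ|)/(1 − |Γ|) = 1.59/0.411

VSWR ≈ 3.86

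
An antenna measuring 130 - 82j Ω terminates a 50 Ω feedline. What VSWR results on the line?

VSWR ≈ 3.75

Γ = (Z_L − Z_0)/(Z_L + Z_0) = (80 − j82)/(180 − j82)
|Γ| = 115/198 = 0.579
VSWR = (1 + |Γ|)/(1 − |Γ|) = 1.58/0.421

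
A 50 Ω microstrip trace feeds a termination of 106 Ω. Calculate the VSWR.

For a purely resistive load, VSWR = R_L/Z_0 or Z_0/R_L (whichever > 1) = 106/50

VSWR ≈ 2.12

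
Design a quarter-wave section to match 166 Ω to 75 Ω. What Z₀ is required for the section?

Z_qwt ≈ 112 Ω

Z_qwt = √(Z_0·R_L) = √(75 × 166) = √12450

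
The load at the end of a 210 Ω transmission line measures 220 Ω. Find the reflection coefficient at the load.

Γ = (Z_L − Z_0)/(Z_L + Z_0) = (220 − 210)/(220 + 210) = 10/430

Γ = 0.0233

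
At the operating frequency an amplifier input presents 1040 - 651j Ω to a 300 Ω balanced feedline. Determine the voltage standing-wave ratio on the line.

VSWR ≈ 4.91

Γ = (Z_L − Z_0)/(Z_L + Z_0) = (740 − j651)/(1340 − j651)
|Γ| = 986/1490 = 0.662
VSWR = (1 + |Γ|)/(1 − |Γ|) = 1.66/0.338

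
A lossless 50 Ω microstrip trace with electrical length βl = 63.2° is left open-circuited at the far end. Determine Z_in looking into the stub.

tan(βl) = 1.98
For an open-circuited stub, Z_in = −jZ_0·cot(βl) = −jZ_0/tan(βl)

Z_in ≈ −j25.3 Ω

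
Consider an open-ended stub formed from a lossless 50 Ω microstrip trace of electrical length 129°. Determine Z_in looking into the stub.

tan(βl) = -1.23
For an open-ended stub, Z_in = −jZ_0·cot(βl) = −jZ_0/tan(βl)

Z_in ≈ +j40.5 Ω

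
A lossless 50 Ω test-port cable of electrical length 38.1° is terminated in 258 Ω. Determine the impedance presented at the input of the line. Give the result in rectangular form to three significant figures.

tan(βl) = tan(38.1°) = 0.784
Z_in = Z_0·(Z_L + jZ_0·tanβl)/(Z_0 + jZ_L·tanβl)
     = 50·(258 + j39.2)/(50 + j202)

Z_in ≈ 24 − j57.8 Ω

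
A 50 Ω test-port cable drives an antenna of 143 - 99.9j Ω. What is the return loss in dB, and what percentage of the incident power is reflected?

RL ≈ 4.04 dB; 39.4% of incident power reflected

Γ = (93 − j99.9)/(193 − j99.9), |Γ| = 0.628
RL = −20·log₁₀(0.628) = 4.04 dB
P_refl/P_inc = |Γ|² = 0.394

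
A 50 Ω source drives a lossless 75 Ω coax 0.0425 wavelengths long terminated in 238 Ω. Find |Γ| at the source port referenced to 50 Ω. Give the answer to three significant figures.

βl = 2π × 0.0425 = 15.3°
tan(βl) = 0.274
Z_in = Z_0·(Z_L + jZ_0·tanβl)/(Z_0 + jZ_L·tanβl) = 146 − j106 Ω
Γ_s = (Z_in − Z_s)/(Z_in + Z_s) = (95.9 − j106)/(196 − j106), |Γ_s| = 0.642

|Γ| ≈ 0.642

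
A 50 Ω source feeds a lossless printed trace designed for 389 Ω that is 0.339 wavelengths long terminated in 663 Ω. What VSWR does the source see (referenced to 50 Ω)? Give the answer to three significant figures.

βl = 2π × 0.339 = 122°
tan(βl) = -1.6
Z_in = Z_0·(Z_L + jZ_0·tanβl)/(Z_0 + jZ_L·tanβl) = 280 + j141 Ω
Γ_s = (Z_in − Z_s)/(Z_in + Z_s) = (230 + j141)/(330 + j141), |Γ_s| = 0.752
VSWR = (1 + |Γ_s|)/(1 − |Γ_s|)

VSWR ≈ 7.05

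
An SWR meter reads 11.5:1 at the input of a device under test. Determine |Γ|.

|Γ| = (S − 1)/(S + 1) = (11.5 − 1)/(11.5 + 1) = 10.5/12.5

|Γ| ≈ 0.84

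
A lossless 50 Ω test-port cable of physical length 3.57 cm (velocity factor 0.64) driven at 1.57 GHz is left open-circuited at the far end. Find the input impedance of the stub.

Z_in ≈ +j13.5 Ω

λ = v/f = 0.64·c / 1.57 GHz = 0.122 m
βl = 2π·l/λ = 2π × 0.292 = 105°
tan(βl) = -3.71
For an open-circuited stub, Z_in = −jZ_0·cot(βl) = −jZ_0/tan(βl)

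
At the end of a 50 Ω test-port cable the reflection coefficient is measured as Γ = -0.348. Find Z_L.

Z_L = Z_0·(1 + Γ)/(1 − Γ) = 50·(0.652)/(1.35)

Z_L ≈ 24.2 Ω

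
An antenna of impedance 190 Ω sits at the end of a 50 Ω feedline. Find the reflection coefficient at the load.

Γ = (Z_L − Z_0)/(Z_L + Z_0) = (190 − 50)/(190 + 50) = 140/240

Γ = 0.583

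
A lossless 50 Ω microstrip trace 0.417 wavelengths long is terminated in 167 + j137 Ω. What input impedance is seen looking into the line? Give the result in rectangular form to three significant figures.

βl = 2π × 0.417 = 150°
tan(βl) = tan(150°) = -0.575
Z_in = Z_0·(Z_L + jZ_0·tanβl)/(Z_0 + jZ_L·tanβl)
     = 50·(167 + j108)/(129 − j96)

Z_in ≈ 21.5 + j58.1 Ω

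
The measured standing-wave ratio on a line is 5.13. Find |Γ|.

|Γ| = (S − 1)/(S + 1) = (5.13 − 1)/(5.13 + 1) = 4.13/6.13

|Γ| ≈ 0.674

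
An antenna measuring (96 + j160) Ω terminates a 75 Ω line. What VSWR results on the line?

Γ = (Z_L − Z_0)/(Z_L + Z_0) = (21 + j160)/(171 + j160)
|Γ| = 161/234 = 0.689
VSWR = (1 + |Γ|)/(1 − |Γ|) = 1.69/0.311

VSWR ≈ 5.43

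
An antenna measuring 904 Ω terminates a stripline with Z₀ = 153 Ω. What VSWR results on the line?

VSWR ≈ 5.91

Γ = (904 − 153)/(904 + 153) = 0.711
VSWR = (1 + 0.711)/(1 − 0.711)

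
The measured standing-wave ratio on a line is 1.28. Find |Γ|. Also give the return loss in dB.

|Γ| = (S − 1)/(S + 1) = (1.28 − 1)/(1.28 + 1) = 0.28/2.28
RL = −20·log₁₀|Γ| = −20·log₁₀(0.123)

|Γ| ≈ 0.123; return loss ≈ 18.2 dB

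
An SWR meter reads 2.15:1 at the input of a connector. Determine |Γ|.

|Γ| = (S − 1)/(S + 1) = (2.15 − 1)/(2.15 + 1) = 1.15/3.15

|Γ| ≈ 0.365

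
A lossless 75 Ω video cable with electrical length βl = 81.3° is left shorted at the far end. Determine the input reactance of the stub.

tan(βl) = 6.54
For a shorted stub, Z_in = jZ_0·tan(βl)

X_in ≈ 490 Ω (inductive)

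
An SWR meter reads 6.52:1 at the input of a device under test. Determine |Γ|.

|Γ| = (S − 1)/(S + 1) = (6.52 − 1)/(6.52 + 1) = 5.52/7.52

|Γ| ≈ 0.734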